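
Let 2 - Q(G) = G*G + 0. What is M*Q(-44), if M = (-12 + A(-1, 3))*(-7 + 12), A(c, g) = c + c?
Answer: 135380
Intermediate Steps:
Q(G) = 2 - G² (Q(G) = 2 - (G*G + 0) = 2 - (G² + 0) = 2 - G²)
A(c, g) = 2*c
M = -70 (M = (-12 + 2*(-1))*(-7 + 12) = (-12 - 2)*5 = -14*5 = -70)
M*Q(-44) = -70*(2 - 1*(-44)²) = -70*(2 - 1*1936) = -70*(2 - 1936) = -70*(-1934) = 135380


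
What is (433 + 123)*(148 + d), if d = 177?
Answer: 180700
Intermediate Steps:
(433 + 123)*(148 + d) = (433 + 123)*(148 + 177) = 556*325 = 180700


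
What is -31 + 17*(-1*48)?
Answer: -847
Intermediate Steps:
-31 + 17*(-1*48) = -31 + 17*(-48) = -31 - 816 = -847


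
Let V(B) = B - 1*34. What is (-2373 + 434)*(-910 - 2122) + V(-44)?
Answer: 5878970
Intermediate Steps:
V(B) = -34 + B (V(B) = B - 34 = -34 + B)
(-2373 + 434)*(-910 - 2122) + V(-44) = (-2373 + 434)*(-910 - 2122) + (-34 - 44) = -1939*(-3032) - 78 = 5879048 - 78 = 5878970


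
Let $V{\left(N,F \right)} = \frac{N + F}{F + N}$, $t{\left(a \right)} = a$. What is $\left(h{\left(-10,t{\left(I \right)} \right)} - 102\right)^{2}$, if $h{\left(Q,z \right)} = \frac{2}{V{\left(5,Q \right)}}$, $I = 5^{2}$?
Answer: $10000$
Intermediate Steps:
$I = 25$
$V{\left(N,F \right)} = 1$ ($V{\left(N,F \right)} = \frac{F + N}{F + N} = 1$)
$h{\left(Q,z \right)} = 2$ ($h{\left(Q,z \right)} = \frac{2}{1} = 2 \cdot 1 = 2$)
$\left(h{\left(-10,t{\left(I \right)} \right)} - 102\right)^{2} = \left(2 - 102\right)^{2} = \left(-100\right)^{2} = 10000$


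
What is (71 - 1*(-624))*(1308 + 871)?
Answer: 1514405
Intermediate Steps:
(71 - 1*(-624))*(1308 + 871) = (71 + 624)*2179 = 695*2179 = 1514405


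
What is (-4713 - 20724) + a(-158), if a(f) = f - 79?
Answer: -25674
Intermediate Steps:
a(f) = -79 + f
(-4713 - 20724) + a(-158) = (-4713 - 20724) + (-79 - 158) = -25437 - 237 = -25674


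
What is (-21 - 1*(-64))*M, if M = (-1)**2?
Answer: 43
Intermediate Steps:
M = 1
(-21 - 1*(-64))*M = (-21 - 1*(-64))*1 = (-21 + 64)*1 = 43*1 = 43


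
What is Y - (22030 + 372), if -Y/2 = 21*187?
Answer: -30256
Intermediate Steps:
Y = -7854 (Y = -42*187 = -2*3927 = -7854)
Y - (22030 + 372) = -7854 - (22030 + 372) = -7854 - 1*22402 = -7854 - 22402 = -30256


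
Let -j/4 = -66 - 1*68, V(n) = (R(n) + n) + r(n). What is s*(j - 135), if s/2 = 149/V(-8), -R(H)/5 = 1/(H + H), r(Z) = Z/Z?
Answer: -1911968/107 ≈ -17869.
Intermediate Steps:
r(Z) = 1
R(H) = -5/(2*H) (R(H) = -5/(H + H) = -5*1/(2*H) = -5/(2*H))
V(n) = 1 + n - 5/(2*n) (V(n) = (-5/(2*n) + n) + 1 = (n - 5/(2*n)) + 1 = 1 + n - 5/(2*n))
s = -4768/107 (s = 2*(149/(1 - 8 - 5/2/(-8))) = 2*(149/(1 - 8 - 5/2*(-⅛))) = 2*(149/(1 - 8 + 5/16)) = 2*(149/(-107/16)) = 2*(149*(-16/107)) = 2*(-2384/107) = -4768/107 ≈ -44.561)
j = 536 (j = -4*(-66 - 1*68) = -4*(-66 - 68) = -4*(-134) = 536)
s*(j - 135) = -4768*(536 - 135)/107 = -4768/107*401 = -1911968/107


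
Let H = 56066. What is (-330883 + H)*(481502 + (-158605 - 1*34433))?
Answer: -79274811088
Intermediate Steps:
(-330883 + H)*(481502 + (-158605 - 1*34433)) = (-330883 + 56066)*(481502 + (-158605 - 1*34433)) = -274817*(481502 + (-158605 - 34433)) = -274817*(481502 - 193038) = -274817*288464 = -79274811088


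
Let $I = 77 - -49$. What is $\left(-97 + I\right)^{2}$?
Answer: $841$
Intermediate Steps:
$I = 126$ ($I = 77 + 49 = 126$)
$\left(-97 + I\right)^{2} = \left(-97 + 126\right)^{2} = 29^{2} = 841$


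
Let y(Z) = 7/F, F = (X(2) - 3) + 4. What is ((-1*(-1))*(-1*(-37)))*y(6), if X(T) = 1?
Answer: 259/2 ≈ 129.50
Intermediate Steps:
F = 2 (F = (1 - 3) + 4 = -2 + 4 = 2)
y(Z) = 7/2
((-1*(-1))*(-1*(-37)))*y(6) = ((-1*(-1))*(-1*(-37)))*(7/2) = (1*37)*(7/2) = 37*(7/2) = 259/2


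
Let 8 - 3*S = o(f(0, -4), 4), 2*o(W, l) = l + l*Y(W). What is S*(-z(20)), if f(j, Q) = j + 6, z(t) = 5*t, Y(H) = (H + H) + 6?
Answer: 1000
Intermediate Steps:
Y(H) = 6 + 2*H (Y(H) = 2*H + 6 = 6 + 2*H)
f(j, Q) = 6 + j
o(W, l) = l/2 + l*(6 + 2*W)/2 (o(W, l) = (l + l*(6 + 2*W))/2 = l/2 + l*(6 + 2*W)/2)
S = -10 (S = 8/3 - 4*(7 + 2*(6 + 0))/6 = 8/3 - 4*(7 + 2*6)/6 = 8/3 - 4*(7 + 12)/6 = 8/3 - 4*19/6 = 8/3 - 1/3*38 = 8/3 - 38/3 = -10)
S*(-z(20)) = -(-10)*5*20 = -(-10)*100 = -10*(-100) = 1000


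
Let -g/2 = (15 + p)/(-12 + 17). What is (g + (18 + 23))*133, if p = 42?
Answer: 12103/5 ≈ 2420.6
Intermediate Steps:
g = -114/5 (g = -2*(15 + 42)/(-12 + 17) = -114/5 ≈ -22.800)
(g + (18 + 23))*133 = (-114/5 + (18 + 23))*133 = (-114/5 + 41)*133 = (91/5)*133 = 12103/5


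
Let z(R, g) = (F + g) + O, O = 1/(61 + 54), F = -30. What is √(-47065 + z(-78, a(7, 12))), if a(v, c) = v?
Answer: I*√622738685/115 ≈ 217.0*I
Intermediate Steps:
O = 1/115 ≈ 0.0086956
z(R, g) = -3449/115 + g (z(R, g) = (-30 + g) + 1/115 = -3449/115 + g)
√(-47065 + z(-78, a(7, 12))) = √(-47065 + (-3449/115 + 7)) = √(-47065 - 2644/115) = √(-5415119/115) = I*√622738685/115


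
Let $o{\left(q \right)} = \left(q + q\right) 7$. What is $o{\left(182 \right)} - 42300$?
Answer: $-39752$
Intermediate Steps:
$o{\left(q \right)} = 14 q$ ($o{\left(q \right)} = 2 q 7 = 14 q$)
$o{\left(182 \right)} - 42300 = 14 \cdot 182 - 42300 = 2548 - 42300 = -39752$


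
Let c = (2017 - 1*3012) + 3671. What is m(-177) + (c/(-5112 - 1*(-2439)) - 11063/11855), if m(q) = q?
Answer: -1890048278/10562805 ≈ -178.93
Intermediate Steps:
c = 2676 (c = (2017 - 3012) + 3671 = -995 + 3671 = 2676)
m(-177) + (c/(-5112 - 1*(-2439)) - 11063/11855) = -177 + (2676/(-5112 - 1*(-2439)) - 11063/11855) = -177 + (2676/(-5112 + 2439) - 11063*1/11855) = -177 + (2676/(-2673) - 11063/11855) = -177 + (2676*(-1/2673) - 11063/11855) = -177 + (-892/891 - 11063/11855) = -177 - 20431793/10562805 = -1890048278/10562805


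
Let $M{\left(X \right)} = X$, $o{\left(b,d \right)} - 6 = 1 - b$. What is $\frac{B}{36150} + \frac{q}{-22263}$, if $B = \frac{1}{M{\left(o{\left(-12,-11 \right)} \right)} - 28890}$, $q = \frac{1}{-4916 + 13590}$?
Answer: $- \frac{34355442}{5598487742798675} \approx -6.1366 \cdot 10^{-9}$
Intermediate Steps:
$o{\left(b,d \right)} = 7 - b$ ($o{\left(b,d \right)} = 6 - \left(-1 + b\right) = 7 - b$)
$q = \frac{1}{8674} \approx 0.00011529$
$B = - \frac{1}{28871}$ ($B = \frac{1}{\left(7 - -12\right) - 28890} = \frac{1}{\left(7 + 12\right) - 28890} = \frac{1}{19 - 28890} = \frac{1}{-28871} = - \frac{1}{28871} \approx -3.4637 \cdot 10^{-5}$)
$\frac{B}{36150} + \frac{q}{-22263} = - \frac{1}{28871 \cdot 36150} + \frac{1}{8674 \left(-22263\right)} = \left(- \frac{1}{28871}\right) \frac{1}{36150} + \frac{1}{8674} \left(- \frac{1}{22263}\right) = - \frac{1}{1043686650} - \frac{1}{193109262} = - \frac{34355442}{5598487742798675}$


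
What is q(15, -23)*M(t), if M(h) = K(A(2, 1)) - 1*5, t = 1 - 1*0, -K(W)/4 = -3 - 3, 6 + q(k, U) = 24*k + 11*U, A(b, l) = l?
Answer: 1919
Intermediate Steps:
q(k, U) = -6 + 11*U + 24*k (q(k, U) = -6 + (24*k + 11*U) = -6 + (11*U + 24*k) = -6 + 11*U + 24*k)
K(W) = 24 (K(W) = -4*(-3 - 3) = -4*(-6) = 24)
t = 1 (t = 1 + 0 = 1)
M(h) = 19 (M(h) = 24 - 1*5 = 24 - 5 = 19)
q(15, -23)*M(t) = (-6 + 11*(-23) + 24*15)*19 = (-6 - 253 + 360)*19 = 101*19 = 1919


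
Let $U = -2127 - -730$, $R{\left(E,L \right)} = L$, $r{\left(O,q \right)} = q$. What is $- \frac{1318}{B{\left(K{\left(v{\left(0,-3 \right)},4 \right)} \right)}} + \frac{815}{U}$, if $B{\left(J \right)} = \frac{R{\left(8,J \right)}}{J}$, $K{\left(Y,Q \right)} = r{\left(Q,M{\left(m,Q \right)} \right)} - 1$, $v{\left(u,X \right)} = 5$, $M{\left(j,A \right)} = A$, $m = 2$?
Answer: $- \frac{1842061}{1397} \approx -1318.6$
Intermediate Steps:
$K{\left(Y,Q \right)} = -1 + Q$ ($K{\left(Y,Q \right)} = Q - 1 = -1 + Q$)
$U = -1397$ ($U = -2127 + 730 = -1397$)
$B{\left(J \right)} = 1$ ($B{\left(J \right)} = \frac{J}{J} = 1$)
$- \frac{1318}{B{\left(K{\left(v{\left(0,-3 \right)},4 \right)} \right)}} + \frac{815}{U} = - \frac{1318}{1} + \frac{815}{-1397} = \left(-1318\right) 1 + 815 \left(- \frac{1}{1397}\right) = -1318 - \frac{815}{1397} = - \frac{1842061}{1397}$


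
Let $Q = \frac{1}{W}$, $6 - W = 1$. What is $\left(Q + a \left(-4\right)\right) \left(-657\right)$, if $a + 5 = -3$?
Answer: $- \frac{105777}{5} \approx -21155.0$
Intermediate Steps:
$W = 5$ ($W = 6 - 1 = 5$)
$a = -8$ ($a = -5 - 3 = -8$)
$Q = \frac{1}{5} \approx 0.2$
$\left(Q + a \left(-4\right)\right) \left(-657\right) = \left(\frac{1}{5} - -32\right) \left(-657\right) = \left(\frac{1}{5} + 32\right) \left(-657\right) = \frac{161}{5} \left(-657\right) = - \frac{105777}{5}$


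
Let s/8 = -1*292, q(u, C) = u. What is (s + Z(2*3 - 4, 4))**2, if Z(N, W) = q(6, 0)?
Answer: 5428900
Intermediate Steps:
s = -2336 (s = 8*(-1*292) = 8*(-292) = -2336)
Z(N, W) = 6
(s + Z(2*3 - 4, 4))**2 = (-2336 + 6)**2 = (-2330)**2 = 5428900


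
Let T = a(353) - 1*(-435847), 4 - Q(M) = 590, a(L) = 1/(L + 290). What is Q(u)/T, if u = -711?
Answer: -188399/140124811 ≈ -0.0013445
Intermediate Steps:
a(L) = 1/(290 + L)
Q(M) = -586 (Q(M) = 4 - 1*590 = 4 - 590 = -586)
T = 280249622/643 (T = 1/(290 + 353) - 1*(-435847) = 1/643 + 435847 = 280249622/643 ≈ 4.3585e+5)
Q(u)/T = -586/280249622/643 = -586*643/280249622 = -188399/140124811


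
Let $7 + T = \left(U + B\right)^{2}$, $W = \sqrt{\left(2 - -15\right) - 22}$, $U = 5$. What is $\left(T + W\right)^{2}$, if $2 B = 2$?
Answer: $\left(29 + i \sqrt{5}\right)^{2} \approx 836.0 + 129.69 i$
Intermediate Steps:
$B = 1$ ($B = \frac{1}{2} \cdot 2 = 1$)
$W = i \sqrt{5}$ ($W = \sqrt{\left(2 + 15\right) - 22} = \sqrt{17 - 22} = \sqrt{-5} = i \sqrt{5} \approx 2.2361 i$)
$T = 29$ ($T = -7 + \left(5 + 1\right)^{2} = -7 + 6^{2} = -7 + 36 = 29$)
$\left(T + W\right)^{2} = \left(29 + i \sqrt{5}\right)^{2}$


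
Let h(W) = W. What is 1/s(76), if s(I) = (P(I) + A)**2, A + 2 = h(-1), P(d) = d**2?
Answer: 1/33327529 ≈ 3.0005e-8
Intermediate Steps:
A = -3 (A = -2 - 1 = -3)
s(I) = (-3 + I**2)**2 (s(I) = (I**2 - 3)**2 = (-3 + I**2)**2)
1/s(76) = 1/((-3 + 76**2)**2) = 1/((-3 + 5776)**2) = 1/(5773**2) = 1/33327529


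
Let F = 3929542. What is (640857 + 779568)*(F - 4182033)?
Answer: -358644528675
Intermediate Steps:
(640857 + 779568)*(F - 4182033) = (640857 + 779568)*(3929542 - 4182033) = 1420425*(-252491) = -358644528675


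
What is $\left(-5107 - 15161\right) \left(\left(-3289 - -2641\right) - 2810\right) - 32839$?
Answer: $70053905$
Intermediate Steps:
$\left(-5107 - 15161\right) \left(\left(-3289 - -2641\right) - 2810\right) - 32839 = - 20268 \left(\left(-3289 + 2641\right) - 2810\right) - 32839 = - 20268 \left(-648 - 2810\right) - 32839 = \left(-20268\right) \left(-3458\right) - 32839 = 70086744 - 32839 = 70053905$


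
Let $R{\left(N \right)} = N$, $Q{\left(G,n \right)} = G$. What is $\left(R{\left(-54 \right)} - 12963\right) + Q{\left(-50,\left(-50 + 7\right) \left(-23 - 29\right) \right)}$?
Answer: $-13067$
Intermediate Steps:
$\left(R{\left(-54 \right)} - 12963\right) + Q{\left(-50,\left(-50 + 7\right) \left(-23 - 29\right) \right)} = \left(-54 - 12963\right) - 50 = -13017 - 50 = -13067$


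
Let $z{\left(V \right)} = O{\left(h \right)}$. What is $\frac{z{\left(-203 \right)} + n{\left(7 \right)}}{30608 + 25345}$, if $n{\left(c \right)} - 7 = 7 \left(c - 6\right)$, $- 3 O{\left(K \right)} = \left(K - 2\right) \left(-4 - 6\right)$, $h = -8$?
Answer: $- \frac{58}{167859} \approx -0.00034553$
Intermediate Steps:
$O{\left(K \right)} = - \frac{20}{3} + \frac{10 K}{3}$ ($O{\left(K \right)} = - \frac{\left(K - 2\right) \left(-4 - 6\right)}{3} = - \frac{\left(-2 + K\right) \left(-10\right)}{3} = - \frac{20 - 10 K}{3} = - \frac{20}{3} + \frac{10 K}{3}$)
$z{\left(V \right)} = - \frac{100}{3}$ ($z{\left(V \right)} = - \frac{20}{3} + \frac{10}{3} \left(-8\right) = - \frac{20}{3} - \frac{80}{3} = - \frac{100}{3}$)
$n{\left(c \right)} = -35 + 7 c$ ($n{\left(c \right)} = 7 + 7 \left(c - 6\right) = 7 + 7 \left(-6 + c\right) = 7 + \left(-42 + 7 c\right) = -35 + 7 c$)
$\frac{z{\left(-203 \right)} + n{\left(7 \right)}}{30608 + 25345} = \frac{- \frac{100}{3} + \left(-35 + 7 \cdot 7\right)}{30608 + 25345} = \frac{- \frac{100}{3} + \left(-35 + 49\right)}{55953} = \left(- \frac{100}{3} + 14\right) \frac{1}{55953} = \left(- \frac{58}{3}\right) \frac{1}{55953} = - \frac{58}{167859}$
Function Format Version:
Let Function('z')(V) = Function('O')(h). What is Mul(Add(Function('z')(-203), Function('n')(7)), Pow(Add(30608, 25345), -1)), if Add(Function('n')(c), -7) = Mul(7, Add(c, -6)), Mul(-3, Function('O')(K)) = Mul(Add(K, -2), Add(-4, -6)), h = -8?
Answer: Rational(-58, 167859) ≈ -0.00034553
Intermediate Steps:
Function('O')(K) = Add(Rational(-20, 3), Mul(Rational(10, 3), K)) (Function('O')(K) = Mul(Rational(-1, 3), Mul(Add(K, -2), Add(-4, -6))) = Mul(Rational(-1, 3), Mul(Add(-2, K), -10)) = Mul(Rational(-1, 3), Add(20, Mul(-10, K))) = Add(Rational(-20, 3), Mul(Rational(10, 3), K)))
Function('z')(V) = Rational(-100, 3) (Function('z')(V) = Add(Rational(-20, 3), Mul(Rational(10, 3), -8)) = Add(Rational(-20, 3), Rational(-80, 3)) = Rational(-100, 3))
Function('n')(c) = Add(-35, Mul(7, c)) (Function('n')(c) = Add(7, Mul(7, Add(c, -6))) = Add(7, Mul(7, Add(-6, c))) = Add(7, Add(-42, Mul(7, c))) = Add(-35, Mul(7, c)))
Mul(Add(Function('z')(-203), Function('n')(7)), Pow(Add(30608, 25345), -1)) = Mul(Add(Rational(-100, 3), Add(-35, Mul(7, 7))), Pow(Add(30608, 25345), -1)) = Mul(Add(Rational(-100, 3), Add(-35, 49)), Pow(55953, -1)) = Mul(Add(Rational(-100, 3), 14), Rational(1, 55953)) = Mul(Rational(-58, 3), Rational(1, 55953)) = Rational(-58, 167859)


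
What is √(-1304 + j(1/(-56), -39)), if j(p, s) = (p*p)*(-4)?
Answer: 3*I*√113593/28 ≈ 36.111*I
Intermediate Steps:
j(p, s) = -4*p² (j(p, s) = p²*(-4) = -4*p²)
√(-1304 + j(1/(-56), -39)) = √(-1304 - 4*(1/(-56))²) = √(-1304 - 4*(-1/56)²) = √(-1304 - 4*1/3136) = √(-1304 - 1/784) = √(-1022337/784) = 3*I*√113593/28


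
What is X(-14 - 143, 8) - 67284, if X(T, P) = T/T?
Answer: -67283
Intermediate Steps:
X(T, P) = 1
X(-14 - 143, 8) - 67284 = 1 - 67284 = -67283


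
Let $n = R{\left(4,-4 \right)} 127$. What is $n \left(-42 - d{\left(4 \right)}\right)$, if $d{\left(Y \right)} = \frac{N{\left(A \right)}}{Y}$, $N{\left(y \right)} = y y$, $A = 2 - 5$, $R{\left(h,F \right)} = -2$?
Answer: $\frac{22479}{2} \approx 11240.0$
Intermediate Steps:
$A = -3$
$n = -254$ ($n = \left(-2\right) 127 = -254$)
$N{\left(y \right)} = y^{2}$
$d{\left(Y \right)} = \frac{9}{Y}$ ($d{\left(Y \right)} = \frac{\left(-3\right)^{2}}{Y} = \frac{9}{Y}$)
$n \left(-42 - d{\left(4 \right)}\right) = - 254 \left(-42 - \frac{9}{4}\right) = \left(-254\right) \left(- \frac{177}{4}\right) = \frac{22479}{2}$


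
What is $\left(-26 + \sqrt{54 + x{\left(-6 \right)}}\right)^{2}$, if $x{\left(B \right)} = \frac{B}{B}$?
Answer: $\left(26 - \sqrt{55}\right)^{2} \approx 345.36$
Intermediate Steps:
$x{\left(B \right)} = 1$
$\left(-26 + \sqrt{54 + x{\left(-6 \right)}}\right)^{2} = \left(-26 + \sqrt{54 + 1}\right)^{2} = \left(-26 + \sqrt{55}\right)^{2}$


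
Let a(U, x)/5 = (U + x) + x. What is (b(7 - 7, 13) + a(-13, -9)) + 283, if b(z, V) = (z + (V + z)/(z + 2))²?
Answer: 681/4 ≈ 170.25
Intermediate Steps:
a(U, x) = 5*U + 10*x (a(U, x) = 5*((U + x) + x) = 5*(U + 2*x) = 5*U + 10*x)
b(z, V) = (z + (V + z)/(2 + z))²
(b(7 - 7, 13) + a(-13, -9)) + 283 = ((13 + (7 - 7)² + 3*(7 - 7))²/(2 + (7 - 7))² + (5*(-13) + 10*(-9))) + 283 = ((13 + 0² + 3*0)²/(2 + 0)² + (-65 - 90)) + 283 = ((13 + 0 + 0)²/2² - 155) + 283 = ((¼)*13² - 155) + 283 = ((¼)*169 - 155) + 283 = (169/4 - 155) + 283 = -451/4 + 283 = 681/4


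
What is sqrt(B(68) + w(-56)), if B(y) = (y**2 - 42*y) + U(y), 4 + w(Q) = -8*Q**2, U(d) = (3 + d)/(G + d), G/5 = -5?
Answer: 9*I*sqrt(532383)/43 ≈ 152.72*I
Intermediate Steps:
G = -25 (G = 5*(-5) = -25)
U(d) = (3 + d)/(-25 + d)
w(Q) = -4 - 8*Q**2
B(y) = y**2 - 42*y + (3 + y)/(-25 + y) (B(y) = (y**2 - 42*y) + (3 + y)/(-25 + y) = y**2 - 42*y + (3 + y)/(-25 + y))
sqrt(B(68) + w(-56)) = sqrt((3 + 68 + 68*(-42 + 68)*(-25 + 68))/(-25 + 68) + (-4 - 8*(-56)**2)) = sqrt((3 + 68 + 68*26*43)/43 + (-4 - 8*3136)) = sqrt((3 + 68 + 76024)/43 + (-4 - 25088)) = sqrt((1/43)*76095 - 25092) = sqrt(76095/43 - 25092) = sqrt(-1002861/43) = 9*I*sqrt(532383)/43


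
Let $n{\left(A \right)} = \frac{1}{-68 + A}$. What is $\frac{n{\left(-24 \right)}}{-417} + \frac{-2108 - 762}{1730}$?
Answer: $- \frac{11010295}{6636972} \approx -1.6589$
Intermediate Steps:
$\frac{n{\left(-24 \right)}}{-417} + \frac{-2108 - 762}{1730} = \frac{1}{\left(-68 - 24\right) \left(-417\right)} + \frac{-2108 - 762}{1730} = \frac{1}{-92} \left(- \frac{1}{417}\right) + \left(-2108 - 762\right) \frac{1}{1730} = \left(- \frac{1}{92}\right) \left(- \frac{1}{417}\right) - \frac{287}{173} = \frac{1}{38364} - \frac{287}{173} = - \frac{11010295}{6636972}$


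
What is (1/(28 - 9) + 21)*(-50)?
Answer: -20000/19 ≈ -1052.6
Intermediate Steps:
(1/(28 - 9) + 21)*(-50) = (1/19 + 21)*(-50) = (400/19)*(-50) = -20000/19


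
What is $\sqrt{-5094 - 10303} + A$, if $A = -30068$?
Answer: $-30068 + i \sqrt{15397} \approx -30068.0 + 124.08 i$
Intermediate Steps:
$\sqrt{-5094 - 10303} + A = \sqrt{-5094 - 10303} - 30068 = \sqrt{-15397} - 30068 = i \sqrt{15397} - 30068 = -30068 + i \sqrt{15397}$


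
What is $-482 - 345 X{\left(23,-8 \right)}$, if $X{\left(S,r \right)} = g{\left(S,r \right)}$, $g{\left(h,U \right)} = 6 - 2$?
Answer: $-1862$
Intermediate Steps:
$g{\left(h,U \right)} = 4$ ($g{\left(h,U \right)} = 6 - 2 = 4$)
$X{\left(S,r \right)} = 4$
$-482 - 345 X{\left(23,-8 \right)} = -482 - 1380 = -1862$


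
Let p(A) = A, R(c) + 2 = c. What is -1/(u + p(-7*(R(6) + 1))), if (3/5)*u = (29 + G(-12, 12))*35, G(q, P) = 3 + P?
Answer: -3/7595 ≈ -0.00039500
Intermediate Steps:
R(c) = -2 + c
u = 7700/3 (u = 5*((29 + (3 + 12))*35)/3 = 5*((29 + 15)*35)/3 = 5*(44*35)/3 = (5/3)*1540 = 7700/3 ≈ 2566.7)
-1/(u + p(-7*(R(6) + 1))) = -1/(7700/3 - 7*((-2 + 6) + 1)) = -1/(7700/3 - 7*(4 + 1)) = -1/(7700/3 - 7*5) = -1/(7700/3 - 35) = -1/7595/3 = -1*3/7595 = -3/7595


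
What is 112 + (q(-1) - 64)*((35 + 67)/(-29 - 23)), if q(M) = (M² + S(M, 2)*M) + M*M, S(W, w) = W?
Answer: 6023/26 ≈ 231.65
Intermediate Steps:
q(M) = 3*M² (q(M) = (M² + M*M) + M*M = (M² + M²) + M² = 2*M² + M² = 3*M²)
112 + (q(-1) - 64)*((35 + 67)/(-29 - 23)) = 112 + (3*(-1)² - 64)*((35 + 67)/(-29 - 23)) = 112 + (3*1 - 64)*(102/(-52)) = 112 + (3 - 64)*(102*(-1/52)) = 112 - 61*(-51/26) = 112 + 3111/26 = 6023/26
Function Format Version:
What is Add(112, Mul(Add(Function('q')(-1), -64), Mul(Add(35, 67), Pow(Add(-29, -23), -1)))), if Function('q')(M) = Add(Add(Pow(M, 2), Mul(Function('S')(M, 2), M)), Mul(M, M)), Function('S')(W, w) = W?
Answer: Rational(6023, 26) ≈ 231.65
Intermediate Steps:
Function('q')(M) = Mul(3, Pow(M, 2)) (Function('q')(M) = Add(Add(Pow(M, 2), Mul(M, M)), Mul(M, M)) = Add(Add(Pow(M, 2), Pow(M, 2)), Pow(M, 2)) = Add(Mul(2, Pow(M, 2)), Pow(M, 2)) = Mul(3, Pow(M, 2)))
Add(112, Mul(Add(Function('q')(-1), -64), Mul(Add(35, 67), Pow(Add(-29, -23), -1)))) = Add(112, Mul(Add(Mul(3, Pow(-1, 2)), -64), Mul(Add(35, 67), Pow(Add(-29, -23), -1)))) = Add(112, Mul(Add(Mul(3, 1), -64), Mul(102, Pow(-52, -1)))) = Add(112, Mul(Add(3, -64), Mul(102, Rational(-1, 52)))) = Add(112, Mul(-61, Rational(-51, 26))) = Add(112, Rational(3111, 26)) = Rational(6023, 26)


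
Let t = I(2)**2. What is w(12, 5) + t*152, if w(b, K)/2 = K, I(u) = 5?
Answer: 3810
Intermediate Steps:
w(b, K) = 2*K
t = 25 (t = 5**2 = 25)
w(12, 5) + t*152 = 2*5 + 25*152 = 10 + 3800 = 3810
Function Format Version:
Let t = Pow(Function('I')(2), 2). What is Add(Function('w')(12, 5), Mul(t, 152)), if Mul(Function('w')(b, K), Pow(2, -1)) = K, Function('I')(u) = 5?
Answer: 3810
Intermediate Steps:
Function('w')(b, K) = Mul(2, K)
t = 25 (t = Pow(5, 2) = 25)
Add(Function('w')(12, 5), Mul(t, 152)) = Add(Mul(2, 5), Mul(25, 152)) = Add(10, 3800) = 3810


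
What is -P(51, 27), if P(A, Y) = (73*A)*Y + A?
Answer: -100572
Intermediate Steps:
P(A, Y) = A + 73*A*Y (P(A, Y) = 73*A*Y + A = A + 73*A*Y)
-P(51, 27) = -51*(1 + 73*27) = -51*(1 + 1971) = -51*1972 = -1*100572 = -100572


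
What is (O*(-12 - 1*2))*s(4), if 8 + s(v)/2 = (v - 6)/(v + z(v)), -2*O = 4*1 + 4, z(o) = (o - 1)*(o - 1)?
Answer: -11872/13 ≈ -913.23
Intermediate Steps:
z(o) = (-1 + o)**2 (z(o) = (-1 + o)*(-1 + o) = (-1 + o)**2)
O = -4 (O = -(4*1 + 4)/2 = -(4 + 4)/2 = -1/2*8 = -4)
s(v) = -16 + 2*(-6 + v)/(v + (-1 + v)**2) (s(v) = -16 + 2*((v - 6)/(v + (-1 + v)**2)) = -16 + 2*((-6 + v)/(v + (-1 + v)**2)) = -16 + 2*(-6 + v)/(v + (-1 + v)**2))
(O*(-12 - 1*2))*s(4) = (-4*(-12 - 1*2))*(2*(-14 - 8*4**2 + 9*4)/(1 + 4**2 - 1*4)) = (-4*(-12 - 2))*(2*(-14 - 8*16 + 36)/(1 + 16 - 4)) = (-4*(-14))*(2*(-14 - 128 + 36)/13) = 56*(2*(1/13)*(-106)) = 56*(-212/13) = -11872/13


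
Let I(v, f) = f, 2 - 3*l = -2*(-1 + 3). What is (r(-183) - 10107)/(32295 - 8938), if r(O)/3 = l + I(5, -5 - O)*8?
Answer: -5829/23357 ≈ -0.24956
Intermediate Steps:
l = 2 (l = ⅔ - (-2)*(-1 + 3)/3 = ⅔ - (-2)*2/3 = ⅔ - ⅓*(-4) = ⅔ + 4/3 = 2)
r(O) = -114 - 24*O (r(O) = 3*(2 + (-5 - O)*8) = 3*(2 + (-40 - 8*O)) = 3*(-38 - 8*O) = -114 - 24*O)
(r(-183) - 10107)/(32295 - 8938) = ((-114 - 24*(-183)) - 10107)/(32295 - 8938) = ((-114 + 4392) - 10107)/23357 = (4278 - 10107)*(1/23357) = -5829*1/23357 = -5829/23357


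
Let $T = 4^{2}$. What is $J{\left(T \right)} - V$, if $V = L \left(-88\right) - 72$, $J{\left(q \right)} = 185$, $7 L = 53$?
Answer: $\frac{6463}{7} \approx 923.29$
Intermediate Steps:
$L = \frac{53}{7}$ ($L = \frac{1}{7} \cdot 53 = \frac{53}{7} \approx 7.5714$)
$T = 16$
$V = - \frac{5168}{7}$ ($V = \frac{53}{7} \left(-88\right) - 72 = - \frac{4664}{7} - 72 = - \frac{5168}{7} \approx -738.29$)
$J{\left(T \right)} - V = 185 - - \frac{5168}{7} = 185 + \frac{5168}{7} = \frac{6463}{7}$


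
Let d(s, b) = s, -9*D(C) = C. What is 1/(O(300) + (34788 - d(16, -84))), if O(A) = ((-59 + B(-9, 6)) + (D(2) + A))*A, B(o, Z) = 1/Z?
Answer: 3/321166 ≈ 9.3410e-6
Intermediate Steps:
D(C) = -C/9
O(A) = A*(-1063/18 + A) (O(A) = ((-59 + 1/6) + (-⅑*2 + A))*A = ((-59 + ⅙) + (-2/9 + A))*A = (-353/6 + (-2/9 + A))*A = (-1063/18 + A)*A = A*(-1063/18 + A))
1/(O(300) + (34788 - d(16, -84))) = 1/((1/18)*300*(-1063 + 18*300) + (34788 - 1*16)) = 1/((1/18)*300*(-1063 + 5400) + (34788 - 16)) = 1/((1/18)*300*4337 + 34772) = 1/(216850/3 + 34772) = 1/(321166/3) = 3/321166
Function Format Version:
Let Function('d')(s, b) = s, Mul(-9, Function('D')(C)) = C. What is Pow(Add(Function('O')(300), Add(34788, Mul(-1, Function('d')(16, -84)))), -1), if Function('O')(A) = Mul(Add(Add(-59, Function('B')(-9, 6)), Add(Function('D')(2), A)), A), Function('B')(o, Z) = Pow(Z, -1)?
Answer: Rational(3, 321166) ≈ 9.3410e-6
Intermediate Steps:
Function('D')(C) = Mul(Rational(-1, 9), C)
Function('O')(A) = Mul(A, Add(Rational(-1063, 18), A)) (Function('O')(A) = Mul(Add(Add(-59, Pow(6, -1)), Add(Mul(Rational(-1, 9), 2), A)), A) = Mul(Add(Add(-59, Rational(1, 6)), Add(Rational(-2, 9), A)), A) = Mul(Add(Rational(-353, 6), Add(Rational(-2, 9), A)), A) = Mul(Add(Rational(-1063, 18), A), A) = Mul(A, Add(Rational(-1063, 18), A)))
Pow(Add(Function('O')(300), Add(34788, Mul(-1, Function('d')(16, -84)))), -1) = Pow(Add(Mul(Rational(1, 18), 300, Add(-1063, Mul(18, 300))), Add(34788, Mul(-1, 16))), -1) = Pow(Add(Mul(Rational(1, 18), 300, Add(-1063, 5400)), Add(34788, -16)), -1) = Pow(Add(Mul(Rational(1, 18), 300, 4337), 34772), -1) = Pow(Add(Rational(216850, 3), 34772), -1) = Pow(Rational(321166, 3), -1) = Rational(3, 321166)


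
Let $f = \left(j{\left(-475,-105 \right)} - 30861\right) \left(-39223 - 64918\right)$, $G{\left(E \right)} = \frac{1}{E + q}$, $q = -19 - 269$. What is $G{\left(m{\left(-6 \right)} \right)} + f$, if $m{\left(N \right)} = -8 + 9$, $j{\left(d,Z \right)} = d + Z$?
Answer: $\frac{939723290946}{287} \approx 3.2743 \cdot 10^{9}$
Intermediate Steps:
$q = -288$
$j{\left(d,Z \right)} = Z + d$
$m{\left(N \right)} = 1$
$G{\left(E \right)} = \frac{1}{-288 + E}$ ($G{\left(E \right)} = \frac{1}{E - 288} = \frac{1}{-288 + E}$)
$f = 3274297181$ ($f = \left(\left(-105 - 475\right) - 30861\right) \left(-39223 - 64918\right) = \left(-580 - 30861\right) \left(-104141\right) = \left(-31441\right) \left(-104141\right) = 3274297181$)
$G{\left(m{\left(-6 \right)} \right)} + f = \frac{1}{-288 + 1} + 3274297181 = \frac{1}{-287} + 3274297181 = - \frac{1}{287} + 3274297181 = \frac{939723290946}{287}$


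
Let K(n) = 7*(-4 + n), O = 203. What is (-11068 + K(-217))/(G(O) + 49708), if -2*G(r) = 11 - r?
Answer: -12615/49804 ≈ -0.25329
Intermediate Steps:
K(n) = -28 + 7*n
G(r) = -11/2 + r/2 (G(r) = -(11 - r)/2 = -11/2 + r/2)
(-11068 + K(-217))/(G(O) + 49708) = (-11068 + (-28 + 7*(-217)))/((-11/2 + (1/2)*203) + 49708) = (-11068 + (-28 - 1519))/((-11/2 + 203/2) + 49708) = (-11068 - 1547)/(96 + 49708) = -12615/49804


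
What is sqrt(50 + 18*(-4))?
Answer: I*sqrt(22) ≈ 4.6904*I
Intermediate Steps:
sqrt(50 + 18*(-4)) = sqrt(50 - 72) = sqrt(-22) = I*sqrt(22)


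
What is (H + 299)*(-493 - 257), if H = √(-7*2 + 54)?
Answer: -224250 - 1500*√10 ≈ -2.2899e+5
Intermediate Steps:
H = 2*√10 (H = √(-14 + 54) = √40 = 2*√10 ≈ 6.3246)
(H + 299)*(-493 - 257) = (2*√10 + 299)*(-493 - 257) = (299 + 2*√10)*(-750) = -224250 - 1500*√10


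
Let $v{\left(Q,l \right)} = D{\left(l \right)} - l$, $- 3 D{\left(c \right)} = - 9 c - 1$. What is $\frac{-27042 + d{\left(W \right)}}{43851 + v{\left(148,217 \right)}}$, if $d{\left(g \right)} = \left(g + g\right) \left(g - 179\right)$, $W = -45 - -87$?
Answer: $- \frac{57825}{66428} \approx -0.87049$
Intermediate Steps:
$D{\left(c \right)} = \frac{1}{3} + 3 c$ ($D{\left(c \right)} = - \frac{- 9 c - 1}{3} = - \frac{-1 - 9 c}{3} = \frac{1}{3} + 3 c$)
$v{\left(Q,l \right)} = \frac{1}{3} + 2 l$ ($v{\left(Q,l \right)} = \left(\frac{1}{3} + 3 l\right) - l = \frac{1}{3} + 2 l$)
$W = 42$ ($W = -45 + 87 = 42$)
$d{\left(g \right)} = 2 g \left(-179 + g\right)$
$\frac{-27042 + d{\left(W \right)}}{43851 + v{\left(148,217 \right)}} = \frac{-27042 + 2 \cdot 42 \left(-179 + 42\right)}{43851 + \left(\frac{1}{3} + 2 \cdot 217\right)} = \frac{-27042 + 2 \cdot 42 \left(-137\right)}{43851 + \left(\frac{1}{3} + 434\right)} = \frac{-27042 - 11508}{43851 + \frac{1303}{3}} = - \frac{38550}{\frac{132856}{3}} = \left(-38550\right) \frac{3}{132856} = - \frac{57825}{66428}$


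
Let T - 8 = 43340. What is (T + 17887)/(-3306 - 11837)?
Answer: -61235/15143 ≈ -4.0438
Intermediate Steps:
T = 43348 (T = 8 + 43340 = 43348)
(T + 17887)/(-3306 - 11837) = (43348 + 17887)/(-3306 - 11837) = 61235/(-15143) = 61235*(-1/15143) = -61235/15143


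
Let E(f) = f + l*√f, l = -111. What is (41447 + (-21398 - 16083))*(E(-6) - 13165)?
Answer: -52236186 - 440226*I*√6 ≈ -5.2236e+7 - 1.0783e+6*I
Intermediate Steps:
E(f) = f - 111*√f
(41447 + (-21398 - 16083))*(E(-6) - 13165) = (41447 + (-21398 - 16083))*((-6 - 111*I*√6) - 13165) = (41447 - 37481)*((-6 - 111*I*√6) - 13165) = 3966*((-6 - 111*I*√6) - 13165) = 3966*(-13171 - 111*I*√6) = -52236186 - 440226*I*√6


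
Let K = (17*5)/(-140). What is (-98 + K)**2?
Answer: 7623121/784 ≈ 9723.4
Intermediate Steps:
K = -17/28 (K = 85*(-1/140) = -17/28 ≈ -0.60714)
(-98 + K)**2 = (-98 - 17/28)**2 = (-2761/28)**2 = 7623121/784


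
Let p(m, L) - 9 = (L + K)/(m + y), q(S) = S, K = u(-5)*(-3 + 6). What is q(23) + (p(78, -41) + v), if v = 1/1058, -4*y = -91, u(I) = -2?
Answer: 13445467/426374 ≈ 31.534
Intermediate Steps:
K = -6 (K = -2*(-3 + 6) = -2*3 = -6)
y = 91/4 (y = -¼*(-91) = 91/4 ≈ 22.750)
p(m, L) = 9 + (-6 + L)/(91/4 + m) (p(m, L) = 9 + (L - 6)/(m + 91/4) = 9 + (-6 + L)/(91/4 + m))
v = 1/1058 ≈ 0.00094518
q(23) + (p(78, -41) + v) = 23 + ((795 + 4*(-41) + 36*78)/(91 + 4*78) + 1/1058) = 23 + ((795 - 164 + 2808)/(91 + 312) + 1/1058) = 23 + (3439/403 + 1/1058) = 23 + 3638865/426374 = 13445467/426374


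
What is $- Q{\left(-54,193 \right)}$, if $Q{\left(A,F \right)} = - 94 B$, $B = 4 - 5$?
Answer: $-94$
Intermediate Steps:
$B = -1$
$Q{\left(A,F \right)} = 94$ ($Q{\left(A,F \right)} = \left(-94\right) \left(-1\right) = 94$)
$- Q{\left(-54,193 \right)} = \left(-1\right) 94 = -94$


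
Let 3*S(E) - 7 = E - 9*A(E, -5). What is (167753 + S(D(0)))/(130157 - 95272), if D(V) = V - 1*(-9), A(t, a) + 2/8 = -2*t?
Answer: 2013757/418620 ≈ 4.8105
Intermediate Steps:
A(t, a) = -¼ - 2*t
D(V) = 9 + V (D(V) = V + 9 = 9 + V)
S(E) = 37/12 + 19*E/3 (S(E) = 7/3 + (E - 9*(-¼ - 2*E))/3 = 7/3 + (E + (9/4 + 18*E))/3 = 7/3 + (9/4 + 19*E)/3 = 7/3 + (¾ + 19*E/3) = 37/12 + 19*E/3)
(167753 + S(D(0)))/(130157 - 95272) = (167753 + (37/12 + 19*(9 + 0)/3))/(130157 - 95272) = (167753 + (37/12 + (19/3)*9))/34885 = (167753 + (37/12 + 57))*(1/34885) = (167753 + 721/12)*(1/34885) = (2013757/12)*(1/34885) = 2013757/418620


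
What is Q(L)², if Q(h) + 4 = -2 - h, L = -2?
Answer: 16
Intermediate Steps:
Q(h) = -6 - h (Q(h) = -4 + (-2 - h) = -6 - h)
Q(L)² = (-6 - 1*(-2))² = (-6 + 2)² = (-4)² = 16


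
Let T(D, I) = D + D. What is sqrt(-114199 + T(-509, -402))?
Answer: 29*I*sqrt(137) ≈ 339.44*I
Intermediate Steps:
T(D, I) = 2*D
sqrt(-114199 + T(-509, -402)) = sqrt(-114199 + 2*(-509)) = sqrt(-114199 - 1018) = sqrt(-115217) = 29*I*sqrt(137)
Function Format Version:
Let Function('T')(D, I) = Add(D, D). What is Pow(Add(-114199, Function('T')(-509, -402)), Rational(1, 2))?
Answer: Mul(29, I, Pow(137, Rational(1, 2))) ≈ Mul(339.44, I)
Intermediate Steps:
Function('T')(D, I) = Mul(2, D)
Pow(Add(-114199, Function('T')(-509, -402)), Rational(1, 2)) = Pow(Add(-114199, Mul(2, -509)), Rational(1, 2)) = Pow(Add(-114199, -1018), Rational(1, 2)) = Pow(-115217, Rational(1, 2)) = Mul(29, I, Pow(137, Rational(1, 2)))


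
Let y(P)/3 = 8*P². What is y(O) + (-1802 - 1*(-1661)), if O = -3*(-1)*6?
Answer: 7635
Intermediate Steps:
O = 18 (O = 3*6 = 18)
y(P) = 24*P² (y(P) = 3*(8*P²) = 24*P²)
y(O) + (-1802 - 1*(-1661)) = 24*18² + (-1802 - 1*(-1661)) = 24*324 + (-1802 + 1661) = 7776 - 141 = 7635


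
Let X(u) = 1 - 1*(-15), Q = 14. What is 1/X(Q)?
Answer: 1/16 ≈ 0.062500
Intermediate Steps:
X(u) = 16 (X(u) = 1 + 15 = 16)
1/X(Q) = 1/16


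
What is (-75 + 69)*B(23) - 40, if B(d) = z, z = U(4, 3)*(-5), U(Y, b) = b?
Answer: 50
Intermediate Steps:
z = -15 (z = 3*(-5) = -15)
B(d) = -15
(-75 + 69)*B(23) - 40 = (-75 + 69)*(-15) - 40 = -6*(-15) - 40 = 90 - 40 = 50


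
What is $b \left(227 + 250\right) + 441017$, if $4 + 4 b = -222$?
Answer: $\frac{828133}{2} \approx 4.1407 \cdot 10^{5}$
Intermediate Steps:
$b = - \frac{113}{2}$ ($b = -1 + \frac{1}{4} \left(-222\right) = -1 - \frac{111}{2} = - \frac{113}{2} \approx -56.5$)
$b \left(227 + 250\right) + 441017 = - \frac{113 \left(227 + 250\right)}{2} + 441017 = \left(- \frac{113}{2}\right) 477 + 441017 = - \frac{53901}{2} + 441017 = \frac{828133}{2}$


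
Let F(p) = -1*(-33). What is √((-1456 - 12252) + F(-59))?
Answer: 5*I*√547 ≈ 116.94*I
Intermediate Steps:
F(p) = 33
√((-1456 - 12252) + F(-59)) = √((-1456 - 12252) + 33) = √(-13708 + 33) = √(-13675) = 5*I*√547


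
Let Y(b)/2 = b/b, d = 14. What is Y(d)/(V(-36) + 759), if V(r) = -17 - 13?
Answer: 2/729 ≈ 0.0027435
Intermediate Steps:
V(r) = -30
Y(b) = 2 (Y(b) = 2*(b/b) = 2*1 = 2)
Y(d)/(V(-36) + 759) = 2/(-30 + 759) = 2/729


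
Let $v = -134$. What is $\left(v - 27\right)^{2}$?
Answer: $25921$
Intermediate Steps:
$\left(v - 27\right)^{2} = \left(-134 - 27\right)^{2} = \left(-161\right)^{2} = 25921$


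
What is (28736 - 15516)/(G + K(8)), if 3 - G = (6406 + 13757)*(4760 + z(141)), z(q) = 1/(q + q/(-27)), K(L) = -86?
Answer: -26440/191952223 ≈ -0.00013774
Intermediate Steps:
z(q) = 27/(26*q) (z(q) = 1/(q + q*(-1/27)) = 1/(q - q/27) = 1/(26*q/27) = 27/(26*q))
G = -191952051/2 (G = 3 - (6406 + 13757)*(4760 + (27/26)/141) = 3 - 20163*(4760 + (27/26)*(1/141)) = 3 - 20163*(4760 + 9/1222) = 3 - 20163*5816729/1222 = 3 - 1*191952057/2 = 3 - 191952057/2 = -191952051/2 ≈ -9.5976e+7)
(28736 - 15516)/(G + K(8)) = (28736 - 15516)/(-191952051/2 - 86) = 13220/(-191952223/2) = 13220*(-2/191952223) = -26440/191952223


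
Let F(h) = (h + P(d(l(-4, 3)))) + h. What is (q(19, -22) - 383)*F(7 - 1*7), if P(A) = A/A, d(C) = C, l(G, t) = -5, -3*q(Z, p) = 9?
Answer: -386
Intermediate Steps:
q(Z, p) = -3 (q(Z, p) = -⅓*9 = -3)
P(A) = 1
F(h) = 1 + 2*h (F(h) = (h + 1) + h = (1 + h) + h = 1 + 2*h)
(q(19, -22) - 383)*F(7 - 1*7) = (-3 - 383)*(1 + 2*(7 - 1*7)) = -386*(1 + 2*(7 - 7)) = -386*(1 + 2*0) = -386*(1 + 0) = -386*1 = -386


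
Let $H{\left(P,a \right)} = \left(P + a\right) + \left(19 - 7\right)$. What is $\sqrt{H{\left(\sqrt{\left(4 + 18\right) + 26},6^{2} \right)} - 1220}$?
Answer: $2 \sqrt{-293 + \sqrt{3}} \approx 34.133 i$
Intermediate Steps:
$H{\left(P,a \right)} = 12 + P + a$ ($H{\left(P,a \right)} = \left(P + a\right) + \left(19 - 7\right) = \left(P + a\right) + 12 = 12 + P + a$)
$\sqrt{H{\left(\sqrt{\left(4 + 18\right) + 26},6^{2} \right)} - 1220} = \sqrt{\left(12 + \sqrt{\left(4 + 18\right) + 26} + 6^{2}\right) - 1220} = \sqrt{\left(12 + \sqrt{22 + 26} + 36\right) - 1220} = \sqrt{\left(12 + \sqrt{48} + 36\right) - 1220} = \sqrt{\left(12 + 4 \sqrt{3} + 36\right) - 1220} = \sqrt{\left(48 + 4 \sqrt{3}\right) - 1220} = \sqrt{-1172 + 4 \sqrt{3}}$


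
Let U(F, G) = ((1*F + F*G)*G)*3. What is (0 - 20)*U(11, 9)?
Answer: -59400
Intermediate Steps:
U(F, G) = 3*G*(F + F*G) (U(F, G) = ((F + F*G)*G)*3 = (G*(F + F*G))*3 = 3*G*(F + F*G))
(0 - 20)*U(11, 9) = (0 - 20)*(3*11*9*(1 + 9)) = -60*11*9*10 = -20*2970 = -59400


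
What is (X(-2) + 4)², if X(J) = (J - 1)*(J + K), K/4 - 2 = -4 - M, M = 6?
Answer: 11236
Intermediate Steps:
K = -32 (K = 8 + 4*(-4 - 1*6) = 8 + 4*(-4 - 6) = 8 + 4*(-10) = 8 - 40 = -32)
X(J) = (-1 + J)*(-32 + J) (X(J) = (J - 1)*(J - 32) = (-1 + J)*(-32 + J))
(X(-2) + 4)² = ((32 + (-2)² - 33*(-2)) + 4)² = ((32 + 4 + 66) + 4)² = (102 + 4)² = 106² = 11236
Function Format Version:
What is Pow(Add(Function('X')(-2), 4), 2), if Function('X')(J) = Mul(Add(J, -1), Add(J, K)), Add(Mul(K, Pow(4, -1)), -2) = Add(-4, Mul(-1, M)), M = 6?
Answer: 11236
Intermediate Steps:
K = -32 (K = Add(8, Mul(4, Add(-4, Mul(-1, 6)))) = Add(8, Mul(4, Add(-4, -6))) = Add(8, Mul(4, -10)) = Add(8, -40) = -32)
Function('X')(J) = Mul(Add(-1, J), Add(-32, J)) (Function('X')(J) = Mul(Add(J, -1), Add(J, -32)) = Mul(Add(-1, J), Add(-32, J)))
Pow(Add(Function('X')(-2), 4), 2) = Pow(Add(Add(32, Pow(-2, 2), Mul(-33, -2)), 4), 2) = Pow(Add(Add(32, 4, 66), 4), 2) = Pow(Add(102, 4), 2) = Pow(106, 2) = 11236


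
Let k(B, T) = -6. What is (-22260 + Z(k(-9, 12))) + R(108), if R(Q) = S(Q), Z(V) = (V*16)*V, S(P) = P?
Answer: -21576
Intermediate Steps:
Z(V) = 16*V² (Z(V) = (16*V)*V = 16*V²)
R(Q) = Q
(-22260 + Z(k(-9, 12))) + R(108) = (-22260 + 16*(-6)²) + 108 = (-22260 + 16*36) + 108 = (-22260 + 576) + 108 = -21684 + 108 = -21576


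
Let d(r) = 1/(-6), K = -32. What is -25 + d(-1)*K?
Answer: -59/3 ≈ -19.667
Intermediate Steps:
d(r) = -⅙
-25 + d(-1)*K = -25 - ⅙*(-32) = -25 + 16/3 = -59/3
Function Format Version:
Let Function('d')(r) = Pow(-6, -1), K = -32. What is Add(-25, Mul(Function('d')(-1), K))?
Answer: Rational(-59, 3) ≈ -19.667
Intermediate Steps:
Function('d')(r) = Rational(-1, 6)
Add(-25, Mul(Function('d')(-1), K)) = Add(-25, Mul(Rational(-1, 6), -32)) = Add(-25, Rational(16, 3)) = Rational(-59, 3)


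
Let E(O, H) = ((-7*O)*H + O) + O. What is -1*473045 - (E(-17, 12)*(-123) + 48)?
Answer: -301631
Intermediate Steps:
E(O, H) = 2*O - 7*H*O (E(O, H) = (-7*H*O + O) + O = (O - 7*H*O) + O = 2*O - 7*H*O)
-1*473045 - (E(-17, 12)*(-123) + 48) = -1*473045 - (-17*(2 - 7*12)*(-123) + 48) = -473045 - (-17*(2 - 84)*(-123) + 48) = -473045 - (-17*(-82)*(-123) + 48) = -473045 - (1394*(-123) + 48) = -473045 - (-171462 + 48) = -473045 - 1*(-171414) = -473045 + 171414 = -301631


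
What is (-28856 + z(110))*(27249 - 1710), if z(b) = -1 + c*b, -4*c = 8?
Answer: -742597503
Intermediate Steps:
c = -2 (c = -¼*8 = -2)
z(b) = -1 - 2*b
(-28856 + z(110))*(27249 - 1710) = (-28856 + (-1 - 2*110))*(27249 - 1710) = (-28856 + (-1 - 220))*25539 = (-28856 - 221)*25539 = -29077*25539 = -742597503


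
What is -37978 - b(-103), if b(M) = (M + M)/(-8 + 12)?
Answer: -75853/2 ≈ -37927.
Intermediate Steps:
b(M) = M/2 (b(M) = (2*M)/4 = (2*M)*(1/4) = M/2)
-37978 - b(-103) = -37978 - (-103)/2 = -37978 - 1*(-103/2) = -37978 + 103/2 = -75853/2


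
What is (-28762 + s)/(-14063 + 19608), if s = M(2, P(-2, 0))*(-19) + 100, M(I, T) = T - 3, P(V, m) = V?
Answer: -28567/5545 ≈ -5.1518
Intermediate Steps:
M(I, T) = -3 + T
s = 195 (s = (-3 - 2)*(-19) + 100 = -5*(-19) + 100 = 95 + 100 = 195)
(-28762 + s)/(-14063 + 19608) = (-28762 + 195)/(-14063 + 19608) = -28567/5545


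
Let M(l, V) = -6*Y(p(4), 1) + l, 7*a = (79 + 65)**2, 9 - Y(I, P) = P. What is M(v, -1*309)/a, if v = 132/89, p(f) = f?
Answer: -805/51264 ≈ -0.015703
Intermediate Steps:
Y(I, P) = 9 - P
a = 20736/7 (a = (79 + 65)**2/7 = (1/7)*144**2 = (1/7)*20736 = 20736/7 ≈ 2962.3)
v = 132/89 (v = 132*(1/89) = 132/89 ≈ 1.4831)
M(l, V) = -48 + l (M(l, V) = -6*(9 - 1*1) + l = -6*(9 - 1) + l = -6*8 + l = -48 + l)
M(v, -1*309)/a = (-48 + 132/89)/(20736/7) = -4140/89*7/20736 = -805/51264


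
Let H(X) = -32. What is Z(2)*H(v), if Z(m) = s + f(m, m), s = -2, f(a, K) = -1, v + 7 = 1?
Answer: 96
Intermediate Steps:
v = -6 (v = -7 + 1 = -6)
Z(m) = -3 (Z(m) = -2 - 1 = -3)
Z(2)*H(v) = -3*(-32) = 96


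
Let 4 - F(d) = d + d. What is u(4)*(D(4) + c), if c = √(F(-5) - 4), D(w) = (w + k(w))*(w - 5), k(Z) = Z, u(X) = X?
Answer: -32 + 4*√10 ≈ -19.351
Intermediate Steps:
F(d) = 4 - 2*d (F(d) = 4 - (d + d) = 4 - 2*d)
D(w) = 2*w*(-5 + w) (D(w) = (w + w)*(w - 5) = (2*w)*(-5 + w) = 2*w*(-5 + w))
c = √10 (c = √((4 - 2*(-5)) - 4) = √((4 + 10) - 4) = √(14 - 4) = √10 ≈ 3.1623)
u(4)*(D(4) + c) = 4*(2*4*(-5 + 4) + √10) = 4*(2*4*(-1) + √10) = 4*(-8 + √10) = -32 + 4*√10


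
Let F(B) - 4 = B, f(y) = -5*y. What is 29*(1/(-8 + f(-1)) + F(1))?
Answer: 406/3 ≈ 135.33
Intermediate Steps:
F(B) = 4 + B
29*(1/(-8 + f(-1)) + F(1)) = 29*(1/(-8 - 5*(-1)) + (4 + 1)) = 29*(1/(-8 + 5) + 5) = 29*(1/(-3) + 5) = 29*(-⅓ + 5) = 29*(14/3) = 406/3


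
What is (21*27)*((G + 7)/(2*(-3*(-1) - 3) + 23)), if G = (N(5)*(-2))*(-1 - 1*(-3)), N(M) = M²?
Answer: -52731/23 ≈ -2292.7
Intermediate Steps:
G = -100 (G = (5²*(-2))*(-1 - 1*(-3)) = (25*(-2))*(-1 + 3) = -50*2 = -100)
(21*27)*((G + 7)/(2*(-3*(-1) - 3) + 23)) = (21*27)*((-100 + 7)/(2*(-3*(-1) - 3) + 23)) = 567*(-93/(2*(3 - 3) + 23)) = 567*(-93/(2*0 + 23)) = 567*(-93/(0 + 23)) = 567*(-93/23) = -52731/23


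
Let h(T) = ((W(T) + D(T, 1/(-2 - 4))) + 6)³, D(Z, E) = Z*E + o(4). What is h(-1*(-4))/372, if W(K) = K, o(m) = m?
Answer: 16000/2511 ≈ 6.3720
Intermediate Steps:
D(Z, E) = 4 + E*Z (D(Z, E) = Z*E + 4 = E*Z + 4 = 4 + E*Z)
h(T) = (10 + 5*T/6)³ (h(T) = ((T + (4 + T/(-2 - 4))) + 6)³ = ((T + (4 + T/(-6))) + 6)³ = ((T + (4 - T/6)) + 6)³ = ((4 + 5*T/6) + 6)³ = (10 + 5*T/6)³)
h(-1*(-4))/372 = (125*(12 - 1*(-4))³/216)/372 = (125*(12 + 4)³/216)*(1/372) = ((125/216)*16³)*(1/372) = ((125/216)*4096)*(1/372) = (64000/27)*(1/372) = 16000/2511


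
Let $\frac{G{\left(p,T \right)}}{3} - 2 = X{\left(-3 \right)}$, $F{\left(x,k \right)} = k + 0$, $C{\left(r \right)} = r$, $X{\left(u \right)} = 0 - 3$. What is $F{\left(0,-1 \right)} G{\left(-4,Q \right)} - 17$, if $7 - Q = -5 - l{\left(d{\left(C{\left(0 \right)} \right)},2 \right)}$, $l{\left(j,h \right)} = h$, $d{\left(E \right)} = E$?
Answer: $-14$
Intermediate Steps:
$X{\left(u \right)} = -3$ ($X{\left(u \right)} = 0 - 3 = -3$)
$F{\left(x,k \right)} = k$
$Q = 14$ ($Q = 7 - \left(-5 - 2\right) = 7 - -7 = 7 + 7 = 14$)
$G{\left(p,T \right)} = -3$ ($G{\left(p,T \right)} = 6 + 3 \left(-3\right) = 6 - 9 = -3$)
$F{\left(0,-1 \right)} G{\left(-4,Q \right)} - 17 = \left(-1\right) \left(-3\right) - 17 = 3 - 17 = -14$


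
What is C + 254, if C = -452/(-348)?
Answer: 22211/87 ≈ 255.30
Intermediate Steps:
C = 113/87 (C = -452*(-1/348) = 113/87 ≈ 1.2989)
C + 254 = 113/87 + 254 = 22211/87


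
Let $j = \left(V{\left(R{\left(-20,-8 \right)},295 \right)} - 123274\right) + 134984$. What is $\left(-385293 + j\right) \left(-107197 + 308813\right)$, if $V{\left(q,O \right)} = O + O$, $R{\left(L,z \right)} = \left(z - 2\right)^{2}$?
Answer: $-75201356688$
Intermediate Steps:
$R{\left(L,z \right)} = \left(-2 + z\right)^{2}$
$V{\left(q,O \right)} = 2 O$
$j = 12300$ ($j = \left(2 \cdot 295 - 123274\right) + 134984 = \left(590 - 123274\right) + 134984 = -122684 + 134984 = 12300$)
$\left(-385293 + j\right) \left(-107197 + 308813\right) = \left(-385293 + 12300\right) \left(-107197 + 308813\right) = \left(-372993\right) 201616 = -75201356688$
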